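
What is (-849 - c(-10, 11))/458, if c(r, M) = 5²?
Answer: -437/229 ≈ -1.9083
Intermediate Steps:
c(r, M) = 25
(-849 - c(-10, 11))/458 = (-849 - 1*25)/458 = (-849 - 25)/458 = (1/458)*(-874) = -437/229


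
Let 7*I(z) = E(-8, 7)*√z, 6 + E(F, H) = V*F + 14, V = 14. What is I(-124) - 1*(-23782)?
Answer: 23782 - 208*I*√31/7 ≈ 23782.0 - 165.44*I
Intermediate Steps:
E(F, H) = 8 + 14*F (E(F, H) = -6 + (14*F + 14) = -6 + (14 + 14*F) = 8 + 14*F)
I(z) = -104*√z/7 (I(z) = ((8 + 14*(-8))*√z)/7 = ((8 - 112)*√z)/7 = (-104*√z)/7 = -104*√z/7)
I(-124) - 1*(-23782) = -208*I*√31/7 - 1*(-23782) = -208*I*√31/7 + 23782 = 23782 - 208*I*√31/7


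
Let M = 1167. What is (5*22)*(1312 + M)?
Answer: 272690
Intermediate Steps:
(5*22)*(1312 + M) = (5*22)*(1312 + 1167) = 110*2479 = 272690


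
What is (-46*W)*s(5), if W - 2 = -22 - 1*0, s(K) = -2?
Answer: -1840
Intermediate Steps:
W = -20 (W = 2 + (-22 - 1*0) = 2 + (-22 + 0) = 2 - 22 = -20)
(-46*W)*s(5) = -46*(-20)*(-2) = 920*(-2) = -1840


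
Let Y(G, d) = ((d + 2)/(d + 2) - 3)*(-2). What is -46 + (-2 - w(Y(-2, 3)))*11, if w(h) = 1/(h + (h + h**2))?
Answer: -1643/24 ≈ -68.458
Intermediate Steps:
Y(G, d) = 4 (Y(G, d) = ((2 + d)/(2 + d) - 3)*(-2) = (1 - 3)*(-2) = -2*(-2) = 4)
w(h) = 1/(h**2 + 2*h)
-46 + (-2 - w(Y(-2, 3)))*11 = -46 + (-2 - 1/(4*(2 + 4)))*11 = -46 + (-2 - 1/(4*6))*11 = -46 + (-2 - 1*1/24)*11 = -46 + (-2 - 1/24)*11 = -46 - 49/24*11 = -46 - 539/24 = -1643/24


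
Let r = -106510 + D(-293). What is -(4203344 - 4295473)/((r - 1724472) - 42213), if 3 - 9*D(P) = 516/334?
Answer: -15385543/312823538 ≈ -0.049183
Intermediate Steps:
D(P) = 27/167 (D(P) = ⅓ - 172/(3*334) = ⅓ - ⅑*258/167 = ⅓ - 86/501 = 27/167)
r = -17787143/167 (r = -106510 + 27/167 = -17787143/167 ≈ -1.0651e+5)
-(4203344 - 4295473)/((r - 1724472) - 42213) = -(4203344 - 4295473)/((-17787143/167 - 1724472) - 42213) = -(-92129)/(-305773967/167 - 42213) = -(-92129)/(-312823538/167) = -(-92129)*(-167)/312823538 = -1*15385543/312823538 = -15385543/312823538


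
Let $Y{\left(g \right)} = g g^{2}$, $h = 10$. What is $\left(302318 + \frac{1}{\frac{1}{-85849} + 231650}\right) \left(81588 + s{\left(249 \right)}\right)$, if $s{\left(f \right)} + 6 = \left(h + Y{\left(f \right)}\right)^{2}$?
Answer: $\frac{1432940628148066291487952661953}{19886920849} \approx 7.2054 \cdot 10^{19}$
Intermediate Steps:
$Y{\left(g \right)} = g^{3}$
$s{\left(f \right)} = -6 + \left(10 + f^{3}\right)^{2}$
$\left(302318 + \frac{1}{\frac{1}{-85849} + 231650}\right) \left(81588 + s{\left(249 \right)}\right) = \left(302318 + \frac{1}{\frac{1}{-85849} + 231650}\right) \left(81588 - \left(6 - \left(10 + 249^{3}\right)^{2}\right)\right) = \left(302318 + \frac{1}{- \frac{1}{85849} + 231650}\right) \left(81588 - \left(6 - \left(10 + 15438249\right)^{2}\right)\right) = \left(302318 + \frac{1}{\frac{19886920849}{85849}}\right) \left(81588 - \left(6 - 15438259^{2}\right)\right) = \left(302318 + \frac{85849}{19886920849}\right) \left(81588 + \left(-6 + 238339840951081\right)\right) = \frac{6012174137313831 \left(81588 + 238339840951075\right)}{19886920849} = \frac{6012174137313831}{19886920849} \cdot 238339841032663 = \frac{1432940628148066291487952661953}{19886920849}$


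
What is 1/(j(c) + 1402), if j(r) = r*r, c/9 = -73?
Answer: 1/433051 ≈ 2.3092e-6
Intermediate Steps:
c = -657 (c = 9*(-73) = -657)
j(r) = r²
1/(j(c) + 1402) = 1/((-657)² + 1402) = 1/(431649 + 1402) = 1/433051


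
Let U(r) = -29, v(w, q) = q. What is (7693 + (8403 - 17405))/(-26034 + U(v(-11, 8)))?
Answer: 1309/26063 ≈ 0.050224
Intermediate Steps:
(7693 + (8403 - 17405))/(-26034 + U(v(-11, 8))) = (7693 + (8403 - 17405))/(-26034 - 29) = (7693 - 9002)/(-26063) = -1309*(-1/26063) = 1309/26063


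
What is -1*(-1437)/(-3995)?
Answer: -1437/3995 ≈ -0.35970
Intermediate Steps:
-1*(-1437)/(-3995) = 1437*(-1/3995) = -1437/3995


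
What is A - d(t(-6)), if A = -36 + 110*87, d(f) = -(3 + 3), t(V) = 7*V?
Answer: 9540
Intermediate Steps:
d(f) = -6 (d(f) = -1*6 = -6)
A = 9534 (A = -36 + 9570 = 9534)
A - d(t(-6)) = 9534 - 1*(-6) = 9534 + 6 = 9540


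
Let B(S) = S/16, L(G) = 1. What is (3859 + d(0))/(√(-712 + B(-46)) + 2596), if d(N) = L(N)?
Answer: 80164480/53919447 - 7720*I*√11438/53919447 ≈ 1.4867 - 0.015313*I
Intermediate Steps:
B(S) = S/16 (B(S) = S*(1/16) = S/16)
d(N) = 1
(3859 + d(0))/(√(-712 + B(-46)) + 2596) = (3859 + 1)/(√(-712 + (1/16)*(-46)) + 2596) = 3860/(√(-712 - 23/8) + 2596) = 3860/(√(-5719/8) + 2596) = 3860/(I*√11438/4 + 2596) = 3860/(2596 + I*√11438/4)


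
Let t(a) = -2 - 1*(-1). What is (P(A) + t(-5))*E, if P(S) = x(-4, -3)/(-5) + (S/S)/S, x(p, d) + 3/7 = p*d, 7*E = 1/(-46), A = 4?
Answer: 429/45080 ≈ 0.0095164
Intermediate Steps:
t(a) = -1 (t(a) = -2 + 1 = -1)
E = -1/322 (E = (⅐)/(-46) = (⅐)*(-1/46) = -1/322 ≈ -0.0031056)
x(p, d) = -3/7 + d*p (x(p, d) = -3/7 + p*d = -3/7 + d*p)
P(S) = -81/35 + 1/S (P(S) = (-3/7 - 3*(-4))/(-5) + (S/S)/S = (-3/7 + 12)*(-⅕) + 1/S = (81/7)*(-⅕) + 1/S = -81/35 + 1/S)
(P(A) + t(-5))*E = ((-81/35 + 1/4) - 1)*(-1/322) = ((-81/35 + ¼) - 1)*(-1/322) = (-289/140 - 1)*(-1/322) = -429/140*(-1/322) = 429/45080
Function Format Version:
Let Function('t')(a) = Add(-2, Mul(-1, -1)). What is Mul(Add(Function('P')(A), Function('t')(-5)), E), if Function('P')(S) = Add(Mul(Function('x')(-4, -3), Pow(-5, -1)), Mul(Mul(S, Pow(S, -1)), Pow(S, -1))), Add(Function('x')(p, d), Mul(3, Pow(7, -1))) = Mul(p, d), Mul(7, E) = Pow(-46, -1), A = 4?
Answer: Rational(429, 45080) ≈ 0.0095164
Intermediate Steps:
Function('t')(a) = -1 (Function('t')(a) = Add(-2, 1) = -1)
E = Rational(-1, 322) (E = Mul(Rational(1, 7), Pow(-46, -1)) = Mul(Rational(1, 7), Rational(-1, 46)) = Rational(-1, 322) ≈ -0.0031056)
Function('x')(p, d) = Add(Rational(-3, 7), Mul(d, p)) (Function('x')(p, d) = Add(Rational(-3, 7), Mul(p, d)) = Add(Rational(-3, 7), Mul(d, p)))
Function('P')(S) = Add(Rational(-81, 35), Pow(S, -1)) (Function('P')(S) = Add(Mul(Add(Rational(-3, 7), Mul(-3, -4)), Pow(-5, -1)), Mul(Mul(S, Pow(S, -1)), Pow(S, -1))) = Add(Mul(Add(Rational(-3, 7), 12), Rational(-1, 5)), Mul(1, Pow(S, -1))) = Add(Mul(Rational(81, 7), Rational(-1, 5)), Pow(S, -1)) = Add(Rational(-81, 35), Pow(S, -1)))
Mul(Add(Function('P')(A), Function('t')(-5)), E) = Mul(Add(Add(Rational(-81, 35), Pow(4, -1)), -1), Rational(-1, 322)) = Mul(Add(Add(Rational(-81, 35), Rational(1, 4)), -1), Rational(-1, 322)) = Mul(Add(Rational(-289, 140), -1), Rational(-1, 322)) = Mul(Rational(-429, 140), Rational(-1, 322)) = Rational(429, 45080)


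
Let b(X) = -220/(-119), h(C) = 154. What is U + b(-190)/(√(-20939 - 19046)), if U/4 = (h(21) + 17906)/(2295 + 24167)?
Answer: 36120/13231 - 4*I*√39985/86513 ≈ 2.73 - 0.0092454*I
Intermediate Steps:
b(X) = 220/119 (b(X) = -220*(-1/119) = 220/119)
U = 36120/13231 (U = 4*((154 + 17906)/(2295 + 24167)) = 4*(18060/26462) = 4*(18060*(1/26462)) = 4*(9030/13231) = 36120/13231 ≈ 2.7300)
U + b(-190)/(√(-20939 - 19046)) = 36120/13231 + 220/(119*(√(-20939 - 19046))) = 36120/13231 + 220/(119*(√(-39985))) = 36120/13231 + 220/(119*((I*√39985))) = 36120/13231 + 220*(-I*√39985/39985)/119 = 36120/13231 - 4*I*√39985/86513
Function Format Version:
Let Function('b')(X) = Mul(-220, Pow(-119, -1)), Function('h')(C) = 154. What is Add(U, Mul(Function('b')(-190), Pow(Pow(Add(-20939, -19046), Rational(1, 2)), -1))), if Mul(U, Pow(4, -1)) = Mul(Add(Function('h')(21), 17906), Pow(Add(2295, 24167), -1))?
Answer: Add(Rational(36120, 13231), Mul(Rational(-4, 86513), I, Pow(39985, Rational(1, 2)))) ≈ Add(2.7300, Mul(-0.0092454, I))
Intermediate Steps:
Function('b')(X) = Rational(220, 119) (Function('b')(X) = Mul(-220, Rational(-1, 119)) = Rational(220, 119))
U = Rational(36120, 13231) (U = Mul(4, Mul(Add(154, 17906), Pow(Add(2295, 24167), -1))) = Mul(4, Mul(18060, Pow(26462, -1))) = Mul(4, Mul(18060, Rational(1, 26462))) = Mul(4, Rational(9030, 13231)) = Rational(36120, 13231) ≈ 2.7300)
Add(U, Mul(Function('b')(-190), Pow(Pow(Add(-20939, -19046), Rational(1, 2)), -1))) = Add(Rational(36120, 13231), Mul(Rational(220, 119), Pow(Pow(Add(-20939, -19046), Rational(1, 2)), -1))) = Add(Rational(36120, 13231), Mul(Rational(220, 119), Pow(Pow(-39985, Rational(1, 2)), -1))) = Add(Rational(36120, 13231), Mul(Rational(220, 119), Pow(Mul(I, Pow(39985, Rational(1, 2))), -1))) = Add(Rational(36120, 13231), Mul(Rational(220, 119), Mul(Rational(-1, 39985), I, Pow(39985, Rational(1, 2))))) = Add(Rational(36120, 13231), Mul(Rational(-4, 86513), I, Pow(39985, Rational(1, 2))))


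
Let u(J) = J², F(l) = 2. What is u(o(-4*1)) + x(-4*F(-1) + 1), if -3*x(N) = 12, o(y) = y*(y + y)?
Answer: 1020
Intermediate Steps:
o(y) = 2*y² (o(y) = y*(2*y) = 2*y²)
x(N) = -4 (x(N) = -⅓*12 = -4)
u(o(-4*1)) + x(-4*F(-1) + 1) = (2*(-4*1)²)² - 4 = (2*(-4)²)² - 4 = (2*16)² - 4 = 32² - 4 = 1024 - 4 = 1020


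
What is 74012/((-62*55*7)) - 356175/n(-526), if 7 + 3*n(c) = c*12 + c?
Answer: 2499907961/16339015 ≈ 153.00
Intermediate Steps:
n(c) = -7/3 + 13*c/3 (n(c) = -7/3 + (c*12 + c)/3 = -7/3 + (12*c + c)/3 = -7/3 + (13*c)/3 = -7/3 + 13*c/3)
74012/((-62*55*7)) - 356175/n(-526) = 74012/((-62*55*7)) - 356175/(-7/3 + (13/3)*(-526)) = 74012/((-3410*7)) - 356175/(-7/3 - 6838/3) = 74012/(-23870) - 356175/(-6845/3) = 74012*(-1/23870) - 356175*(-3/6845) = -37006/11935 + 213705/1369 = 2499907961/16339015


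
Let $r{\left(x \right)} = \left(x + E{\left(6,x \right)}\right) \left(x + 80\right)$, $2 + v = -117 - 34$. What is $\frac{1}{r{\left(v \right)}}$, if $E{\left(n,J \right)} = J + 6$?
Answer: $\frac{1}{21900} \approx 4.5662 \cdot 10^{-5}$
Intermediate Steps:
$E{\left(n,J \right)} = 6 + J$
$v = -153$ ($v = -2 - 151 = -153$)
$r{\left(x \right)} = \left(6 + 2 x\right) \left(80 + x\right)$ ($r{\left(x \right)} = \left(x + \left(6 + x\right)\right) \left(x + 80\right) = \left(6 + 2 x\right) \left(80 + x\right)$)
$\frac{1}{r{\left(v \right)}} = \frac{1}{480 + 2 \left(-153\right)^{2} + 166 \left(-153\right)} = \frac{1}{480 + 2 \cdot 23409 - 25398} = \frac{1}{480 + 46818 - 25398} = \frac{1}{21900}$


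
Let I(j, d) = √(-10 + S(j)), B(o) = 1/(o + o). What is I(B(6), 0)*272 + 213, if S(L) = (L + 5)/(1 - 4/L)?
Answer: 213 + 136*I*√803841/141 ≈ 213.0 + 864.78*I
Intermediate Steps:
S(L) = (5 + L)/(1 - 4/L)
B(o) = 1/(2*o)
I(j, d) = √(-10 + j*(5 + j)/(-4 + j))
I(B(6), 0)*272 + 213 = √((40 + ((½)/6)² - 5/(2*6))/(-4 + (½)/6))*272 + 213 = √((40 + ((½)*(⅙))² - 5/(2*6))/(-4 + (½)*(⅙)))*272 + 213 = √((40 + (1/12)² - 5*1/12)/(-4 + 1/12))*272 + 213 = √((40 + 1/144 - 5/12)/(-47/12))*272 + 213 = √(-12/47*5701/144)*272 + 213 = √(-5701/564)*272 + 213 = (I*√803841/282)*272 + 213 = 136*I*√803841/141 + 213 = 213 + 136*I*√803841/141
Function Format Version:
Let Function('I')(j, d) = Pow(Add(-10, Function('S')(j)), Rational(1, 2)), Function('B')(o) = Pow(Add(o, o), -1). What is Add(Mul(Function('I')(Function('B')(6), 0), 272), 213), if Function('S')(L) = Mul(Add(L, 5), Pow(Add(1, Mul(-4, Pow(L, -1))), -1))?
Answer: Add(213, Mul(Rational(136, 141), I, Pow(803841, Rational(1, 2)))) ≈ Add(213.00, Mul(864.78, I))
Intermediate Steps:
Function('S')(L) = Mul(Pow(Add(1, Mul(-4, Pow(L, -1))), -1), Add(5, L)) (Function('S')(L) = Mul(Add(5, L), Pow(Add(1, Mul(-4, Pow(L, -1))), -1)) = Mul(Pow(Add(1, Mul(-4, Pow(L, -1))), -1), Add(5, L)))
Function('B')(o) = Mul(Rational(1, 2), Pow(o, -1)) (Function('B')(o) = Pow(Mul(2, o), -1) = Mul(Rational(1, 2), Pow(o, -1)))
Function('I')(j, d) = Pow(Add(-10, Mul(j, Pow(Add(-4, j), -1), Add(5, j))), Rational(1, 2))
Add(Mul(Function('I')(Function('B')(6), 0), 272), 213) = Add(Mul(Pow(Mul(Pow(Add(-4, Mul(Rational(1, 2), Pow(6, -1))), -1), Add(40, Pow(Mul(Rational(1, 2), Pow(6, -1)), 2), Mul(-5, Mul(Rational(1, 2), Pow(6, -1))))), Rational(1, 2)), 272), 213) = Add(Mul(Pow(Mul(Pow(Add(-4, Mul(Rational(1, 2), Rational(1, 6))), -1), Add(40, Pow(Mul(Rational(1, 2), Rational(1, 6)), 2), Mul(-5, Mul(Rational(1, 2), Rational(1, 6))))), Rational(1, 2)), 272), 213) = Add(Mul(Pow(Mul(Pow(Add(-4, Rational(1, 12)), -1), Add(40, Pow(Rational(1, 12), 2), Mul(-5, Rational(1, 12)))), Rational(1, 2)), 272), 213) = Add(Mul(Pow(Mul(Pow(Rational(-47, 12), -1), Add(40, Rational(1, 144), Rational(-5, 12))), Rational(1, 2)), 272), 213) = Add(Mul(Pow(Mul(Rational(-12, 47), Rational(5701, 144)), Rational(1, 2)), 272), 213) = Add(Mul(Pow(Rational(-5701, 564), Rational(1, 2)), 272), 213) = Add(Mul(Mul(Rational(1, 282), I, Pow(803841, Rational(1, 2))), 272), 213) = Add(Mul(Rational(136, 141), I, Pow(803841, Rational(1, 2))), 213) = Add(213, Mul(Rational(136, 141), I, Pow(803841, Rational(1, 2))))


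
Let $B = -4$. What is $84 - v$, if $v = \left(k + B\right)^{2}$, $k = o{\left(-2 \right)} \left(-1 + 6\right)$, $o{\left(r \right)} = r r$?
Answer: $-172$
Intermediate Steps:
$o{\left(r \right)} = r^{2}$
$k = 20$ ($k = \left(-2\right)^{2} \left(-1 + 6\right) = 4 \cdot 5 = 20$)
$v = 256$ ($v = \left(20 - 4\right)^{2} = 16^{2} = 256$)
$84 - v = 84 - 256 = -172$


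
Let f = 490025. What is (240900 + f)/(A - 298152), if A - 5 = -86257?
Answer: -730925/384404 ≈ -1.9014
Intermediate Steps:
A = -86252 (A = 5 - 86257 = -86252)
(240900 + f)/(A - 298152) = (240900 + 490025)/(-86252 - 298152) = 730925/(-384404) = 730925*(-1/384404) = -730925/384404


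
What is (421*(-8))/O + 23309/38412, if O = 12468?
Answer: 1221553/3628188 ≈ 0.33668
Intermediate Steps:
(421*(-8))/O + 23309/38412 = (421*(-8))/12468 + 23309/38412 = -3368*1/12468 + 23309*(1/38412) = -842/3117 + 2119/3492 = 1221553/3628188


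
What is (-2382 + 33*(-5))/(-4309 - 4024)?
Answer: 2547/8333 ≈ 0.30565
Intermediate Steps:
(-2382 + 33*(-5))/(-4309 - 4024) = (-2382 - 165)/(-8333) = -2547*(-1/8333) = 2547/8333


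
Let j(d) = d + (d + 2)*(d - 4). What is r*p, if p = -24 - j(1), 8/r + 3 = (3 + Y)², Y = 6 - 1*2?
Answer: -64/23 ≈ -2.7826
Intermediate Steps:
Y = 4 (Y = 6 - 2 = 4)
j(d) = d + (-4 + d)*(2 + d) (j(d) = d + (2 + d)*(-4 + d) = d + (-4 + d)*(2 + d))
r = 4/23 (r = 8/(-3 + (3 + 4)²) = 8/(-3 + 7²) = 8/(-3 + 49) = 8/46 = 8*(1/46) = 4/23 ≈ 0.17391)
p = -16 (p = -24 - (-8 + 1² - 1*1) = -24 - (-8 + 1 - 1) = -24 - 1*(-8) = -24 + 8 = -16)
r*p = (4/23)*(-16) = -64/23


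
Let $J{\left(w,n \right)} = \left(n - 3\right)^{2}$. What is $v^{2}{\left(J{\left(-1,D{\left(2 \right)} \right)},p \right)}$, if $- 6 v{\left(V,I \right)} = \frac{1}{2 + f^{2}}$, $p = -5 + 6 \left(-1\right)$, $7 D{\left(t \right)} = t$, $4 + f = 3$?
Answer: $\frac{1}{324} \approx 0.0030864$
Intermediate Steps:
$f = -1$ ($f = -4 + 3 = -1$)
$D{\left(t \right)} = \frac{t}{7}$
$J{\left(w,n \right)} = \left(-3 + n\right)^{2}$
$p = -11$ ($p = -5 - 6 = -11$)
$v{\left(V,I \right)} = - \frac{1}{18}$ ($v{\left(V,I \right)} = - \frac{1}{6 \left(2 + \left(-1\right)^{2}\right)} = - \frac{1}{6 \left(2 + 1\right)} = - \frac{1}{6 \cdot 3} = \left(- \frac{1}{6}\right) \frac{1}{3} = - \frac{1}{18}$)
$v^{2}{\left(J{\left(-1,D{\left(2 \right)} \right)},p \right)} = \left(- \frac{1}{18}\right)^{2} = \frac{1}{324}$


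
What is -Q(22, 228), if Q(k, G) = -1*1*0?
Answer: 0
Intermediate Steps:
Q(k, G) = 0 (Q(k, G) = -1*0 = 0)
-Q(22, 228) = -1*0 = 0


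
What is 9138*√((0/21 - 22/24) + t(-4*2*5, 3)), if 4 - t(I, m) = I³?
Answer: 1523*√2304111 ≈ 2.3118e+6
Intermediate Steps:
t(I, m) = 4 - I³
9138*√((0/21 - 22/24) + t(-4*2*5, 3)) = 9138*√((0/21 - 22/24) + (4 - (-4*2*5)³)) = 9138*√((0*(1/21) - 22*1/24) + (4 - (-8*5)³)) = 9138*√((0 - 11/12) + (4 - 1*(-40)³)) = 9138*√(-11/12 + (4 - 1*(-64000))) = 9138*√(-11/12 + (4 + 64000)) = 9138*√(-11/12 + 64004) = 9138*√(768037/12) = 9138*(√2304111/6) = 1523*√2304111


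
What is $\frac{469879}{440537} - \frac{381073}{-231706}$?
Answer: $\frac{276750539775}{102075066122} \approx 2.7112$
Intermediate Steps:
$\frac{469879}{440537} - \frac{381073}{-231706} = 469879 \cdot \frac{1}{440537} - - \frac{381073}{231706} = \frac{469879}{440537} + \frac{381073}{231706} = \frac{276750539775}{102075066122}$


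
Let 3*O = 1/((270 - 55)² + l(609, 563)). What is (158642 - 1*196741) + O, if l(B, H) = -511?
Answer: -5224973057/137142 ≈ -38099.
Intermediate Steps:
O = 1/137142 (O = 1/(3*((270 - 55)² - 511)) = 1/(3*(215² - 511)) = 1/(3*(46225 - 511)) = (⅓)/45714 = (⅓)*(1/45714) = 1/137142 ≈ 7.2917e-6)
(158642 - 1*196741) + O = (158642 - 1*196741) + 1/137142 = (158642 - 196741) + 1/137142 = -38099 + 1/137142 = -5224973057/137142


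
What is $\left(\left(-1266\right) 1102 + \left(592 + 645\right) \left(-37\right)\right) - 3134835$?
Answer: $-4575736$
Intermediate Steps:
$\left(\left(-1266\right) 1102 + \left(592 + 645\right) \left(-37\right)\right) - 3134835 = \left(-1395132 + 1237 \left(-37\right)\right) - 3134835 = \left(-1395132 - 45769\right) - 3134835 = -1440901 - 3134835 = -4575736$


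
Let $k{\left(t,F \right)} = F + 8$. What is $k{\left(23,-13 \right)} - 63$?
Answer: $-68$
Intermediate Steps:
$k{\left(t,F \right)} = 8 + F$
$k{\left(23,-13 \right)} - 63 = \left(8 - 13\right) - 63 = -5 - 63 = -68$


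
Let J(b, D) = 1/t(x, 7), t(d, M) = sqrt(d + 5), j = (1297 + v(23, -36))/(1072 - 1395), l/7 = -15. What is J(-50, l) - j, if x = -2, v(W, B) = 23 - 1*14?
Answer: 1306/323 + sqrt(3)/3 ≈ 4.6207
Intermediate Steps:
l = -105 (l = 7*(-15) = -105)
v(W, B) = 9 (v(W, B) = 23 - 14 = 9)
j = -1306/323 (j = (1297 + 9)/(1072 - 1395) = 1306/(-323) = 1306*(-1/323) = -1306/323 ≈ -4.0433)
t(d, M) = sqrt(5 + d)
J(b, D) = sqrt(3)/3 (J(b, D) = 1/(sqrt(5 - 2)) = 1/(sqrt(3)) = sqrt(3)/3)
J(-50, l) - j = sqrt(3)/3 - 1*(-1306/323) = sqrt(3)/3 + 1306/323 = 1306/323 + sqrt(3)/3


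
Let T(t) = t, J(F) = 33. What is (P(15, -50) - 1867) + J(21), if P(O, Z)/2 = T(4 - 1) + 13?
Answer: -1802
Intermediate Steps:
P(O, Z) = 32 (P(O, Z) = 2*((4 - 1) + 13) = 2*(3 + 13) = 2*16 = 32)
(P(15, -50) - 1867) + J(21) = (32 - 1867) + 33 = -1835 + 33 = -1802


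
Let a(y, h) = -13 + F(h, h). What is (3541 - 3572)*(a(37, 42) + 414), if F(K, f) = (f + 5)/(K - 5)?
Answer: -461404/37 ≈ -12470.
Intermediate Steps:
F(K, f) = (5 + f)/(-5 + K)
a(y, h) = -13 + (5 + h)/(-5 + h)
(3541 - 3572)*(a(37, 42) + 414) = (3541 - 3572)*(2*(35 - 6*42)/(-5 + 42) + 414) = -31*(2*(35 - 252)/37 + 414) = -31*(2*(1/37)*(-217) + 414) = -31*(-434/37 + 414) = -31*14884/37 = -461404/37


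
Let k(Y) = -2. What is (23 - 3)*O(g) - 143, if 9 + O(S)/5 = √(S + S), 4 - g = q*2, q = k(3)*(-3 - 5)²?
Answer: -1043 + 200*√130 ≈ 1237.4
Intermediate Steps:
q = -128 (q = -2*(-3 - 5)² = -2*(-8)² = -2*64 = -128)
g = 260 (g = 4 - (-128)*2 = 4 - 1*(-256) = 4 + 256 = 260)
O(S) = -45 + 5*√2*√S (O(S) = -45 + 5*√(S + S) = -45 + 5*√(2*S) = -45 + 5*(√2*√S) = -45 + 5*√2*√S)
(23 - 3)*O(g) - 143 = (23 - 3)*(-45 + 5*√2*√260) - 143 = 20*(-45 + 5*√2*(2*√65)) - 143 = 20*(-45 + 10*√130) - 143 = (-900 + 200*√130) - 143 = -1043 + 200*√130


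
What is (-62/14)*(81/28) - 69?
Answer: -16035/196 ≈ -81.811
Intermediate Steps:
(-62/14)*(81/28) - 69 = (-62*1/14)*(81*(1/28)) - 69 = -31/7*81/28 - 69 = -2511/196 - 69 = -16035/196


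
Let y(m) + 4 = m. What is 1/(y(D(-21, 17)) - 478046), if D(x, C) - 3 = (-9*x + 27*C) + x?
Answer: -1/477420 ≈ -2.0946e-6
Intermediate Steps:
D(x, C) = 3 - 8*x + 27*C (D(x, C) = 3 + ((-9*x + 27*C) + x) = 3 + (-8*x + 27*C) = 3 - 8*x + 27*C)
y(m) = -4 + m
1/(y(D(-21, 17)) - 478046) = 1/((-4 + (3 - 8*(-21) + 27*17)) - 478046) = 1/((-4 + (3 + 168 + 459)) - 478046) = 1/((-4 + 630) - 478046) = 1/(626 - 478046) = 1/(-477420) = -1/477420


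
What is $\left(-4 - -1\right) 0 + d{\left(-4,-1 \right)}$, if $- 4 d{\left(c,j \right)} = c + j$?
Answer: $\frac{5}{4} \approx 1.25$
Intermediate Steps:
$d{\left(c,j \right)} = - \frac{c}{4} - \frac{j}{4}$ ($d{\left(c,j \right)} = - \frac{c + j}{4} = - \frac{c}{4} - \frac{j}{4}$)
$\left(-4 - -1\right) 0 + d{\left(-4,-1 \right)} = \left(-4 - -1\right) 0 - - \frac{5}{4} = \left(-4 + 1\right) 0 + \left(1 + \frac{1}{4}\right) = \left(-3\right) 0 + \frac{5}{4} = 0 + \frac{5}{4} = \frac{5}{4}$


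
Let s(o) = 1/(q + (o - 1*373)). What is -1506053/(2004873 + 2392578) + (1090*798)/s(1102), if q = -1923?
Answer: -4567039051117133/4397451 ≈ -1.0386e+9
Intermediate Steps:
s(o) = 1/(-2296 + o) (s(o) = 1/(-1923 + (o - 1*373)) = 1/(-1923 + (o - 373)) = 1/(-1923 + (-373 + o)) = 1/(-2296 + o))
-1506053/(2004873 + 2392578) + (1090*798)/s(1102) = -1506053/(2004873 + 2392578) + (1090*798)/(1/(-2296 + 1102)) = -1506053/4397451 + 869820/(1/(-1194)) = -1506053*1/4397451 + 869820/(-1/1194) = -1506053/4397451 + 869820*(-1194) = -1506053/4397451 - 1038565080 = -4567039051117133/4397451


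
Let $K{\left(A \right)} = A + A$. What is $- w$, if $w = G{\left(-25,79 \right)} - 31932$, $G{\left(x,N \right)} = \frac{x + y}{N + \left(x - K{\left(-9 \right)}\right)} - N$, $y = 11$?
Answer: $\frac{1152403}{36} \approx 32011.0$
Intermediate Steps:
$K{\left(A \right)} = 2 A$
$G{\left(x,N \right)} = - N + \frac{11 + x}{18 + N + x}$ ($G{\left(x,N \right)} = \frac{x + 11}{N + \left(x - 2 \left(-9\right)\right)} - N = \frac{11 + x}{N + \left(x - -18\right)} - N = \frac{11 + x}{N + \left(x + 18\right)} - N = \frac{11 + x}{N + \left(18 + x\right)} - N = \frac{11 + x}{18 + N + x} - N = - N + \frac{11 + x}{18 + N + x}$)
$w = - \frac{1152403}{36}$ ($w = \frac{11 - 25 - 79^{2} - 1422 - 79 \left(-25\right)}{18 + 79 - 25} - 31932 = \frac{11 - 25 - 6241 - 1422 + 1975}{72} - 31932 = \frac{1}{72} \left(-5702\right) - 31932 = - \frac{2851}{36} - 31932 = - \frac{1152403}{36} \approx -32011.0$)
$- w = \left(-1\right) \left(- \frac{1152403}{36}\right) = \frac{1152403}{36}$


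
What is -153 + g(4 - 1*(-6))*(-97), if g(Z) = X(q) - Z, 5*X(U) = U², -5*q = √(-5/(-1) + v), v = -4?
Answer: 102028/125 ≈ 816.22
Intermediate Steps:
q = -⅕ (q = -√(-5/(-1) - 4)/5 = -√(-5*(-1) - 4)/5 = -√(5 - 4)/5 = -√1/5 = -⅕*1 = -⅕ ≈ -0.20000)
X(U) = U²/5
g(Z) = 1/125 - Z (g(Z) = (-⅕)²/5 - Z = (⅕)*(1/25) - Z = 1/125 - Z)
-153 + g(4 - 1*(-6))*(-97) = -153 + (1/125 - (4 - 1*(-6)))*(-97) = -153 + (1/125 - (4 + 6))*(-97) = -153 + (1/125 - 1*10)*(-97) = -153 + (1/125 - 10)*(-97) = -153 - 1249/125*(-97) = -153 + 121153/125 = 102028/125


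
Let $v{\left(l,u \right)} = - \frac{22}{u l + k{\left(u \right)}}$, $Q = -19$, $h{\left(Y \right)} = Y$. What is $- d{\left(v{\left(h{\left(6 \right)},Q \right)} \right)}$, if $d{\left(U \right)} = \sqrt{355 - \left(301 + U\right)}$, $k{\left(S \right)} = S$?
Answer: $- \frac{2 \sqrt{238070}}{133} \approx -7.3372$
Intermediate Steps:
$v{\left(l,u \right)} = - \frac{22}{u + l u}$ ($v{\left(l,u \right)} = - \frac{22}{u l + u} = - \frac{22}{l u + u} = - \frac{22}{u + l u}$)
$d{\left(U \right)} = \sqrt{54 - U}$
$- d{\left(v{\left(h{\left(6 \right)},Q \right)} \right)} = - \sqrt{54 - - \frac{22}{\left(-19\right) \left(1 + 6\right)}} = - \sqrt{54 - \left(-22\right) \left(- \frac{1}{19}\right) \frac{1}{7}} = - \sqrt{54 - \frac{22}{133}} = - \sqrt{\frac{7160}{133}} = - \frac{2 \sqrt{238070}}{133}$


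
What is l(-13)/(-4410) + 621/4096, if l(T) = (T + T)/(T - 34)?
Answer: 64304087/424488960 ≈ 0.15149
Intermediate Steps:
l(T) = 2*T/(-34 + T) (l(T) = (2*T)/(-34 + T) = 2*T/(-34 + T))
l(-13)/(-4410) + 621/4096 = (2*(-13)/(-34 - 13))/(-4410) + 621/4096 = (2*(-13)/(-47))*(-1/4410) + 621*(1/4096) = (2*(-13)*(-1/47))*(-1/4410) + 621/4096 = (26/47)*(-1/4410) + 621/4096 = -13/103635 + 621/4096 = 64304087/424488960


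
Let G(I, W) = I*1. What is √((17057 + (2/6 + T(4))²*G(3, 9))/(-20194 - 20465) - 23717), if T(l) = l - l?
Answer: I*√39208553616593/40659 ≈ 154.0*I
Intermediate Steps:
G(I, W) = I
T(l) = 0
√((17057 + (2/6 + T(4))²*G(3, 9))/(-20194 - 20465) - 23717) = √((17057 + (2/6 + 0)²*3)/(-20194 - 20465) - 23717) = √((17057 + (2*(⅙) + 0)²*3)/(-40659) - 23717) = √((17057 + (⅓ + 0)²*3)*(-1/40659) - 23717) = √((17057 + (⅓)²*3)*(-1/40659) - 23717) = √((17057 + (⅑)*3)*(-1/40659) - 23717) = √((17057 + ⅓)*(-1/40659) - 23717) = √((51172/3)*(-1/40659) - 23717) = √(-51172/121977 - 23717) = √(-2892979681/121977) = I*√39208553616593/40659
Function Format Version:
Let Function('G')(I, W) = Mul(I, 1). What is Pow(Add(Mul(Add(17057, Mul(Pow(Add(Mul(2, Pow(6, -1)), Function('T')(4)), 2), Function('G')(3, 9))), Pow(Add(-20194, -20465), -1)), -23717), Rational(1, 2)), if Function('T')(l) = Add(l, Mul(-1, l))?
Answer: Mul(Rational(1, 40659), I, Pow(39208553616593, Rational(1, 2))) ≈ Mul(154.00, I)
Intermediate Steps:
Function('G')(I, W) = I
Function('T')(l) = 0
Pow(Add(Mul(Add(17057, Mul(Pow(Add(Mul(2, Pow(6, -1)), Function('T')(4)), 2), Function('G')(3, 9))), Pow(Add(-20194, -20465), -1)), -23717), Rational(1, 2)) = Pow(Add(Mul(Add(17057, Mul(Pow(Add(Mul(2, Pow(6, -1)), 0), 2), 3)), Pow(Add(-20194, -20465), -1)), -23717), Rational(1, 2)) = Pow(Add(Mul(Add(17057, Mul(Pow(Add(Mul(2, Rational(1, 6)), 0), 2), 3)), Pow(-40659, -1)), -23717), Rational(1, 2)) = Pow(Add(Mul(Add(17057, Mul(Pow(Add(Rational(1, 3), 0), 2), 3)), Rational(-1, 40659)), -23717), Rational(1, 2)) = Pow(Add(Mul(Add(17057, Mul(Pow(Rational(1, 3), 2), 3)), Rational(-1, 40659)), -23717), Rational(1, 2)) = Pow(Add(Mul(Add(17057, Mul(Rational(1, 9), 3)), Rational(-1, 40659)), -23717), Rational(1, 2)) = Pow(Add(Mul(Add(17057, Rational(1, 3)), Rational(-1, 40659)), -23717), Rational(1, 2)) = Pow(Add(Mul(Rational(51172, 3), Rational(-1, 40659)), -23717), Rational(1, 2)) = Pow(Add(Rational(-51172, 121977), -23717), Rational(1, 2)) = Pow(Rational(-2892979681, 121977), Rational(1, 2)) = Mul(Rational(1, 40659), I, Pow(39208553616593, Rational(1, 2)))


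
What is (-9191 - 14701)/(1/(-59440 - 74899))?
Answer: 3209627388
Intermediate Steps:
(-9191 - 14701)/(1/(-59440 - 74899)) = -23892/(1/(-134339)) = -23892/(-1/134339) = -23892*(-134339) = 3209627388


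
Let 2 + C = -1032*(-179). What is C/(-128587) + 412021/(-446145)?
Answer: -135395125597/57368447115 ≈ -2.3601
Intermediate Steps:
C = 184726 (C = -2 - 1032*(-179) = -2 + 184728 = 184726)
C/(-128587) + 412021/(-446145) = 184726/(-128587) + 412021/(-446145) = 184726*(-1/128587) + 412021*(-1/446145) = -184726/128587 - 412021/446145 = -135395125597/57368447115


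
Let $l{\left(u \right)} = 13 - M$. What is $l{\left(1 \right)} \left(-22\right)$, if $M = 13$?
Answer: $0$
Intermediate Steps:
$l{\left(u \right)} = 0$ ($l{\left(u \right)} = 13 - 13 = 0$)
$l{\left(1 \right)} \left(-22\right) = 0 \left(-22\right) = 0$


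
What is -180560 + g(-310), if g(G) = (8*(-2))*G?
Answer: -175600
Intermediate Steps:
g(G) = -16*G
-180560 + g(-310) = -180560 - 16*(-310) = -180560 + 4960 = -175600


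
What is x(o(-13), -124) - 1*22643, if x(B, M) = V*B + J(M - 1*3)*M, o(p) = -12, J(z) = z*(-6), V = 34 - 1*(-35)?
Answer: -117959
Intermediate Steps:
V = 69 (V = 34 + 35 = 69)
J(z) = -6*z
x(B, M) = 69*B + M*(18 - 6*M) (x(B, M) = 69*B + (-6*(M - 1*3))*M = 69*B + (-6*(M - 3))*M = 69*B + (-6*(-3 + M))*M = 69*B + (18 - 6*M)*M = 69*B + M*(18 - 6*M))
x(o(-13), -124) - 1*22643 = (69*(-12) + 6*(-124)*(3 - 1*(-124))) - 1*22643 = (-828 + 6*(-124)*(3 + 124)) - 22643 = (-828 + 6*(-124)*127) - 22643 = (-828 - 94488) - 22643 = -95316 - 22643 = -117959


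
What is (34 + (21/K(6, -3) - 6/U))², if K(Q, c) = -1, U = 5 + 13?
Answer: 1444/9 ≈ 160.44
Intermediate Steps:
U = 18
(34 + (21/K(6, -3) - 6/U))² = (34 + (21/(-1) - 6/18))² = (34 + (21*(-1) - 6*1/18))² = (34 + (-21 - ⅓))² = (34 - 64/3)² = (38/3)² = 1444/9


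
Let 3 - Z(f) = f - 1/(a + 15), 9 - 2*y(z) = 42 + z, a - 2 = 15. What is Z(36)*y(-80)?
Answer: -49585/64 ≈ -774.77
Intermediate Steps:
a = 17 (a = 2 + 15 = 17)
y(z) = -33/2 - z/2 (y(z) = 9/2 - (42 + z)/2 = 9/2 + (-21 - z/2) = -33/2 - z/2)
Z(f) = 97/32 - f (Z(f) = 3 - (f - 1/(17 + 15)) = 3 - (f - 1/32) = 3 - (-1/32 + f) = 3 + (1/32 - f) = 97/32 - f)
Z(36)*y(-80) = (97/32 - 1*36)*(-33/2 - ½*(-80)) = (97/32 - 36)*(-33/2 + 40) = -1055/32*47/2 = -49585/64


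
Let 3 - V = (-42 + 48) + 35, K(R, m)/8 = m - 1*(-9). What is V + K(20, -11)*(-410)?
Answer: 6522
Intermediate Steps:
K(R, m) = 72 + 8*m (K(R, m) = 8*(m - 1*(-9)) = 8*(m + 9) = 8*(9 + m) = 72 + 8*m)
V = -38 (V = 3 - ((-42 + 48) + 35) = 3 - (6 + 35) = 3 - 1*41 = 3 - 41 = -38)
V + K(20, -11)*(-410) = -38 + (72 + 8*(-11))*(-410) = -38 + (72 - 88)*(-410) = -38 - 16*(-410) = -38 + 6560 = 6522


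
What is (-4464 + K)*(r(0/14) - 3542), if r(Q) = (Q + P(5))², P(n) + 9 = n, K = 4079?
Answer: 1357510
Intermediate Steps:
P(n) = -9 + n
r(Q) = (-4 + Q)² (r(Q) = (Q + (-9 + 5))² = (Q - 4)² = (-4 + Q)²)
(-4464 + K)*(r(0/14) - 3542) = (-4464 + 4079)*((-4 + 0/14)² - 3542) = -385*((-4 + 0*(1/14))² - 3542) = -385*((-4 + 0)² - 3542) = -385*((-4)² - 3542) = -385*(16 - 3542) = -385*(-3526) = 1357510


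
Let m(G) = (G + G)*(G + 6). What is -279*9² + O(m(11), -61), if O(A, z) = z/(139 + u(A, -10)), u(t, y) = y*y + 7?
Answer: -5559415/246 ≈ -22599.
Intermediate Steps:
u(t, y) = 7 + y² (u(t, y) = y² + 7 = 7 + y²)
m(G) = 2*G*(6 + G) (m(G) = (2*G)*(6 + G) = 2*G*(6 + G))
O(A, z) = z/246 (O(A, z) = z/(139 + (7 + (-10)²)) = z/(139 + (7 + 100)) = z/(139 + 107) = z/246)
-279*9² + O(m(11), -61) = -279*9² + (1/246)*(-61) = -279*81 - 61/246 = -22599 - 61/246 = -5559415/246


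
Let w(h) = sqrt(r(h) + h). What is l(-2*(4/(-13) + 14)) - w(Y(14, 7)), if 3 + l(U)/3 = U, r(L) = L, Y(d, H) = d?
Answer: -1185/13 - 2*sqrt(7) ≈ -96.445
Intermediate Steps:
l(U) = -9 + 3*U
w(h) = sqrt(2)*sqrt(h) (w(h) = sqrt(h + h) = sqrt(2*h) = sqrt(2)*sqrt(h))
l(-2*(4/(-13) + 14)) - w(Y(14, 7)) = (-9 + 3*(-2*(4/(-13) + 14))) - sqrt(2)*sqrt(14) = (-9 + 3*(-2*(4*(-1/13) + 14))) - 2*sqrt(7) = (-9 + 3*(-2*(-4/13 + 14))) - 2*sqrt(7) = (-9 + 3*(-2*178/13)) - 2*sqrt(7) = (-9 + 3*(-356/13)) - 2*sqrt(7) = (-9 - 1068/13) - 2*sqrt(7) = -1185/13 - 2*sqrt(7)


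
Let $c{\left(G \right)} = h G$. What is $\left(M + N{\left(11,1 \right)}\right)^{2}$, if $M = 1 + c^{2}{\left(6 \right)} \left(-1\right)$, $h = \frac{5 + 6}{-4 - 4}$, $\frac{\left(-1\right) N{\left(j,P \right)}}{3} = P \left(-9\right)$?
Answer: $\frac{410881}{256} \approx 1605.0$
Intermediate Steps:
$N{\left(j,P \right)} = 27 P$ ($N{\left(j,P \right)} = - 3 P \left(-9\right) = - 3 \left(- 9 P\right) = 27 P$)
$h = - \frac{11}{8}$ ($h = \frac{11}{-8} = 11 \left(- \frac{1}{8}\right) = - \frac{11}{8} \approx -1.375$)
$c{\left(G \right)} = - \frac{11 G}{8}$
$M = - \frac{1073}{16}$ ($M = 1 + \left(\left(- \frac{11}{8}\right) 6\right)^{2} \left(-1\right) = 1 + \left(- \frac{33}{4}\right)^{2} \left(-1\right) = 1 + \frac{1089}{16} \left(-1\right) = 1 - \frac{1089}{16} = - \frac{1073}{16} \approx -67.063$)
$\left(M + N{\left(11,1 \right)}\right)^{2} = \left(- \frac{1073}{16} + 27 \cdot 1\right)^{2} = \left(- \frac{1073}{16} + 27\right)^{2} = \left(- \frac{641}{16}\right)^{2} = \frac{410881}{256}$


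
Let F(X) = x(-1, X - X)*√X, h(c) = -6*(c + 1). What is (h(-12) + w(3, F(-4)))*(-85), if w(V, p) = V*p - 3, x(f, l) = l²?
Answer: -5355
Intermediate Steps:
h(c) = -6 - 6*c (h(c) = -6*(1 + c) = -6 - 6*c)
F(X) = 0 (F(X) = (X - X)²*√X = 0²*√X = 0*√X = 0)
w(V, p) = -3 + V*p
(h(-12) + w(3, F(-4)))*(-85) = ((-6 - 6*(-12)) + (-3 + 3*0))*(-85) = ((-6 + 72) + (-3 + 0))*(-85) = (66 - 3)*(-85) = 63*(-85) = -5355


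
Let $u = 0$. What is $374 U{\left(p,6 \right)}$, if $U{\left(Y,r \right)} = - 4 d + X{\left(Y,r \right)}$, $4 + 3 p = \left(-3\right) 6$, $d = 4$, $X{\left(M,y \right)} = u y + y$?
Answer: $-3740$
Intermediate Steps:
$X{\left(M,y \right)} = y$ ($X{\left(M,y \right)} = 0 y + y = 0 + y = y$)
$p = - \frac{22}{3}$ ($p = - \frac{4}{3} + \frac{\left(-3\right) 6}{3} = - \frac{4}{3} + \frac{1}{3} \left(-18\right) = - \frac{4}{3} - 6 = - \frac{22}{3} \approx -7.3333$)
$U{\left(Y,r \right)} = -16 + r$ ($U{\left(Y,r \right)} = \left(-4\right) 4 + r = -16 + r$)
$374 U{\left(p,6 \right)} = 374 \left(-16 + 6\right) = 374 \left(-10\right) = -3740$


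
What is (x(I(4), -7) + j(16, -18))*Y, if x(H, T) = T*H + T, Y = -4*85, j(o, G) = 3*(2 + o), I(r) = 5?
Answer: -4080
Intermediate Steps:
j(o, G) = 6 + 3*o
Y = -340
x(H, T) = T + H*T (x(H, T) = H*T + T = T + H*T)
(x(I(4), -7) + j(16, -18))*Y = (-7*(1 + 5) + (6 + 3*16))*(-340) = (-7*6 + (6 + 48))*(-340) = (-42 + 54)*(-340) = 12*(-340) = -4080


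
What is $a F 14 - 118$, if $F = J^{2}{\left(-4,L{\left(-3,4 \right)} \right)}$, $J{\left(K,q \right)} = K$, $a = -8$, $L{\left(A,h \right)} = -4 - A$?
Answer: $-1910$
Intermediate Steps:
$F = 16$ ($F = \left(-4\right)^{2} = 16$)
$a F 14 - 118 = - 8 \cdot 16 \cdot 14 - 118 = \left(-8\right) 224 - 118 = -1792 - 118 = -1910$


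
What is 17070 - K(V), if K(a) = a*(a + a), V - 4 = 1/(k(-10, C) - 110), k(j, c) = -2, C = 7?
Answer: 106863231/6272 ≈ 17038.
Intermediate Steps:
V = 447/112 (V = 4 + 1/(-2 - 110) = 4 + 1/(-112) = 4 - 1/112 = 447/112 ≈ 3.9911)
K(a) = 2*a² (K(a) = a*(2*a) = 2*a²)
17070 - K(V) = 17070 - 2*(447/112)² = 17070 - 2*199809/12544 = 17070 - 1*199809/6272 = 17070 - 199809/6272 = 106863231/6272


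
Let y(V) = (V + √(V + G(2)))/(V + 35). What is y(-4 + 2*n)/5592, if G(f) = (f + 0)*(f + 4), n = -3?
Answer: -1/13980 + √2/139800 ≈ -6.1415e-5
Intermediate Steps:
G(f) = f*(4 + f)
y(V) = (V + √(12 + V))/(35 + V) (y(V) = (V + √(V + 2*(4 + 2)))/(V + 35) = (V + √(V + 2*6))/(35 + V) = (V + √(V + 12))/(35 + V) = (V + √(12 + V))/(35 + V))
y(-4 + 2*n)/5592 = (((-4 + 2*(-3)) + √(12 + (-4 + 2*(-3))))/(35 + (-4 + 2*(-3))))/5592 = (((-4 - 6) + √(12 + (-4 - 6)))/(35 + (-4 - 6)))*(1/5592) = ((-10 + √(12 - 10))/(35 - 10))*(1/5592) = ((-10 + √2)/25)*(1/5592) = (-⅖ + √2/25)*(1/5592) = -1/13980 + √2/139800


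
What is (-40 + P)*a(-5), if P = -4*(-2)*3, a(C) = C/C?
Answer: -16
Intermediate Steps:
a(C) = 1
P = 24 (P = 8*3 = 24)
(-40 + P)*a(-5) = (-40 + 24)*1 = -16*1 = -16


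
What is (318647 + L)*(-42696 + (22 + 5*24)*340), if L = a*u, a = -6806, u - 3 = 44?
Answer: -6896240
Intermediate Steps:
u = 47 (u = 3 + 44 = 47)
L = -319882 (L = -6806*47 = -319882)
(318647 + L)*(-42696 + (22 + 5*24)*340) = (318647 - 319882)*(-42696 + (22 + 5*24)*340) = -1235*(-42696 + (22 + 120)*340) = -1235*(-42696 + 142*340) = -1235*(-42696 + 48280) = -1235*5584 = -6896240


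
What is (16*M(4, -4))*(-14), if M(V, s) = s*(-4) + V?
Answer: -4480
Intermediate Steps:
M(V, s) = V - 4*s (M(V, s) = -4*s + V = V - 4*s)
(16*M(4, -4))*(-14) = (16*(4 - 4*(-4)))*(-14) = (16*(4 + 16))*(-14) = (16*20)*(-14) = 320*(-14) = -4480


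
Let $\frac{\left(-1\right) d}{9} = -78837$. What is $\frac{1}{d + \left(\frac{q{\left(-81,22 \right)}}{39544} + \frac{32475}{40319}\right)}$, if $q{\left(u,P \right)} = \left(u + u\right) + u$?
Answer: $\frac{1594374536}{1131262622045571} \approx 1.4094 \cdot 10^{-6}$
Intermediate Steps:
$q{\left(u,P \right)} = 3 u$ ($q{\left(u,P \right)} = 2 u + u = 3 u$)
$d = 709533$ ($d = \left(-9\right) \left(-78837\right) = 709533$)
$\frac{1}{d + \left(\frac{q{\left(-81,22 \right)}}{39544} + \frac{32475}{40319}\right)} = \frac{1}{709533 + \left(\frac{3 \left(-81\right)}{39544} + \frac{32475}{40319}\right)} = \frac{1}{709533 + \left(\left(-243\right) \frac{1}{39544} + 32475 \cdot \frac{1}{40319}\right)} = \frac{1}{709533 + \left(- \frac{243}{39544} + \frac{32475}{40319}\right)} = \frac{1}{709533 + \frac{1274393883}{1594374536}} = \frac{1}{\frac{1131262622045571}{1594374536}} = \frac{1594374536}{1131262622045571}$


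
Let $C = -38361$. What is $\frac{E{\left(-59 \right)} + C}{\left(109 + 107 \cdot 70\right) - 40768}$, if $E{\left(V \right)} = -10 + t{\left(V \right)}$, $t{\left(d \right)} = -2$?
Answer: $\frac{38373}{33169} \approx 1.1569$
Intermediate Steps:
$E{\left(V \right)} = -12$ ($E{\left(V \right)} = -10 - 2 = -12$)
$\frac{E{\left(-59 \right)} + C}{\left(109 + 107 \cdot 70\right) - 40768} = \frac{-12 - 38361}{\left(109 + 107 \cdot 70\right) - 40768} = - \frac{38373}{\left(109 + 7490\right) - 40768} = - \frac{38373}{7599 - 40768} = - \frac{38373}{-33169} = \left(-38373\right) \left(- \frac{1}{33169}\right) = \frac{38373}{33169}$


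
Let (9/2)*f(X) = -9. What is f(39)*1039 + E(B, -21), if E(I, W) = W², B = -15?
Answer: -1637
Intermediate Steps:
f(X) = -2 (f(X) = (2/9)*(-9) = -2)
f(39)*1039 + E(B, -21) = -2*1039 + (-21)² = -2078 + 441 = -1637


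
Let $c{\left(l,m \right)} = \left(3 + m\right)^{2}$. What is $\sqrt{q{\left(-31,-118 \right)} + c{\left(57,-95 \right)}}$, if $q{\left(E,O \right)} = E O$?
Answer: $\sqrt{12122} \approx 110.1$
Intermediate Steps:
$\sqrt{q{\left(-31,-118 \right)} + c{\left(57,-95 \right)}} = \sqrt{\left(-31\right) \left(-118\right) + \left(3 - 95\right)^{2}} = \sqrt{3658 + \left(-92\right)^{2}} = \sqrt{3658 + 8464} = \sqrt{12122}$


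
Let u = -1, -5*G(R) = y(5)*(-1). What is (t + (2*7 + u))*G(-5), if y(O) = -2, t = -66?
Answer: 106/5 ≈ 21.200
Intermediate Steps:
G(R) = -⅖ (G(R) = -(-2)*(-1)/5 = -⅕*2 = -⅖)
(t + (2*7 + u))*G(-5) = (-66 + (2*7 - 1))*(-⅖) = (-66 + (14 - 1))*(-⅖) = (-66 + 13)*(-⅖) = -53*(-⅖) = 106/5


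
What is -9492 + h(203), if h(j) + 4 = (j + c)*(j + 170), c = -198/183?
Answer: 4014985/61 ≈ 65819.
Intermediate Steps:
c = -66/61 (c = -198*1/183 = -66/61 ≈ -1.0820)
h(j) = -4 + (170 + j)*(-66/61 + j) (h(j) = -4 + (j - 66/61)*(j + 170) = -4 + (-66/61 + j)*(170 + j) = -4 + (170 + j)*(-66/61 + j))
-9492 + h(203) = -9492 + (-11464/61 + 203² + (10304/61)*203) = -9492 + (-11464/61 + 41209 + 2091712/61) = -9492 + 4593997/61 = 4014985/61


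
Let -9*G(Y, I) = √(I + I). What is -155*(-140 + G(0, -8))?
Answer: 21700 + 620*I/9 ≈ 21700.0 + 68.889*I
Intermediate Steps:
G(Y, I) = -√2*√I/9 (G(Y, I) = -√(I + I)/9 = -√2*√I/9)
-155*(-140 + G(0, -8)) = -155*(-140 - √2*√(-8)/9) = -155*(-140 - √2*2*I*√2/9) = -155*(-140 - 4*I/9) = 21700 + 620*I/9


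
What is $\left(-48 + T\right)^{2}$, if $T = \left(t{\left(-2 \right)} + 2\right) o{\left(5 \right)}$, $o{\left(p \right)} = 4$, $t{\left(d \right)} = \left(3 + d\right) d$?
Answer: $2304$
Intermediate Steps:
$t{\left(d \right)} = d \left(3 + d\right)$
$T = 0$ ($T = \left(- 2 \left(3 - 2\right) + 2\right) 4 = \left(\left(-2\right) 1 + 2\right) 4 = \left(-2 + 2\right) 4 = 0 \cdot 4 = 0$)
$\left(-48 + T\right)^{2} = \left(-48 + 0\right)^{2} = \left(-48\right)^{2} = 2304$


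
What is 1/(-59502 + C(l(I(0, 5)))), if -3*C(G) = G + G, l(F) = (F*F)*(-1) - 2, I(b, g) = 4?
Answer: -1/59490 ≈ -1.6810e-5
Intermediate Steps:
l(F) = -2 - F² (l(F) = F²*(-1) - 2 = -F² - 2 = -2 - F²)
C(G) = -2*G/3 (C(G) = -(G + G)/3 = -2*G/3)
1/(-59502 + C(l(I(0, 5)))) = 1/(-59502 - 2*(-2 - 1*4²)/3) = 1/(-59502 - 2*(-2 - 1*16)/3) = 1/(-59502 - 2*(-2 - 16)/3) = 1/(-59502 - ⅔*(-18)) = 1/(-59502 + 12) = 1/(-59490) = -1/59490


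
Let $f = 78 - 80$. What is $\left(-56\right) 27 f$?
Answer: $3024$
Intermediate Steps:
$f = -2$ ($f = 78 - 80 = -2$)
$\left(-56\right) 27 f = \left(-56\right) 27 \left(-2\right) = \left(-1512\right) \left(-2\right) = 3024$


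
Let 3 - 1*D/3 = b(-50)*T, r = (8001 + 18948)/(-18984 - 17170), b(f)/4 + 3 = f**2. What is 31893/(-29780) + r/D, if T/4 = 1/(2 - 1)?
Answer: -1771665666563/1654297493380 ≈ -1.0709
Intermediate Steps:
b(f) = -12 + 4*f**2
T = 4 (T = 4/(2 - 1) = 4/1 = 4*1 = 4)
r = -26949/36154 (r = 26949/(-36154) = 26949*(-1/36154) = -26949/36154 ≈ -0.74539)
D = -119847 (D = 9 - 3*(-12 + 4*(-50)**2)*4 = 9 - 3*(-12 + 4*2500)*4 = 9 - 3*(-12 + 10000)*4 = 9 - 29964*4 = 9 - 3*39952 = 9 - 119856 = -119847)
31893/(-29780) + r/D = 31893/(-29780) - 26949/36154/(-119847) = 31893*(-1/29780) - 26949/36154*(-1/119847) = -31893/29780 + 691/111101242 = -1771665666563/1654297493380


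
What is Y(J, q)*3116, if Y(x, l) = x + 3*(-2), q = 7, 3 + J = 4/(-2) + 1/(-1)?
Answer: -37392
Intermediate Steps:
J = -6 (J = -3 + (4/(-2) + 1/(-1)) = -3 + (4*(-1/2) + 1*(-1)) = -3 + (-2 - 1) = -3 - 3 = -6)
Y(x, l) = -6 + x (Y(x, l) = x - 6 = -6 + x)
Y(J, q)*3116 = (-6 - 6)*3116 = -12*3116 = -37392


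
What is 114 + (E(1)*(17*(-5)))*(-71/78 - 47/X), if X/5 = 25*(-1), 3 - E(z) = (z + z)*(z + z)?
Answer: 133747/1950 ≈ 68.588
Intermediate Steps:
E(z) = 3 - 4*z² (E(z) = 3 - (z + z)*(z + z) = 3 - 2*z*2*z = 3 - 4*z²)
X = -125 (X = 5*(25*(-1)) = 5*(-25) = -125)
114 + (E(1)*(17*(-5)))*(-71/78 - 47/X) = 114 + ((3 - 4*1²)*(17*(-5)))*(-71/78 - 47/(-125)) = 114 + ((3 - 4*1)*(-85))*(-71*1/78 - 47*(-1/125)) = 114 + ((3 - 4)*(-85))*(-71/78 + 47/125) = 114 - 1*(-85)*(-5209/9750) = 114 + 85*(-5209/9750) = 114 - 88553/1950 = 133747/1950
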